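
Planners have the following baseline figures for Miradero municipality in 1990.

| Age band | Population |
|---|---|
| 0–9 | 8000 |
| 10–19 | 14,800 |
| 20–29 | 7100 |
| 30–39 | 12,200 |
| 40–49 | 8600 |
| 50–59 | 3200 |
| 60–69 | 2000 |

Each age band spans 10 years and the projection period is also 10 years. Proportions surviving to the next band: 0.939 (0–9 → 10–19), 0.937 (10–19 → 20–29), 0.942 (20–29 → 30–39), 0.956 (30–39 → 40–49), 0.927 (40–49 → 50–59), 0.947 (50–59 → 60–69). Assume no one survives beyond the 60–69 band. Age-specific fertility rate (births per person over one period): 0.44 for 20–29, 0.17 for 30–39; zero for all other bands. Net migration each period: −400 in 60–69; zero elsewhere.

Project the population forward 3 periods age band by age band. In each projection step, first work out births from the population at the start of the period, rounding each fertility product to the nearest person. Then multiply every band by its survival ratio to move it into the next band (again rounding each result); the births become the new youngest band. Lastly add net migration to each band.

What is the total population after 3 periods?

Call the bands 1 to 7, youngest first.
Period 1.
Births: 7100 × 0.44 = 3124 ; 12200 × 0.17 = 2074 → 5198
Band 2: 8000 × 0.939 = 7512
Band 3: 14800 × 0.937 = 13868
Band 4: 7100 × 0.942 = 6688
Band 5: 12200 × 0.956 = 11663
Band 6: 8600 × 0.927 = 7972
Band 7: 3200 × 0.947 = 3030
Net migration: Band 7 − 400 → 2630
End of period: [5198, 7512, 13868, 6688, 11663, 7972, 2630]
Period 2.
Births: 13868 × 0.44 = 6102 ; 6688 × 0.17 = 1137 → 7239
Band 2: 5198 × 0.939 = 4881
Band 3: 7512 × 0.937 = 7039
Band 4: 13868 × 0.942 = 13064
Band 5: 6688 × 0.956 = 6394
Band 6: 11663 × 0.927 = 10812
Band 7: 7972 × 0.947 = 7549
Net migration: Band 7 − 400 → 7149
End of period: [7239, 4881, 7039, 13064, 6394, 10812, 7149]
Period 3.
Births: 7039 × 0.44 = 3097 ; 13064 × 0.17 = 2221 → 5318
Band 2: 7239 × 0.939 = 6797
Band 3: 4881 × 0.937 = 4573
Band 4: 7039 × 0.942 = 6631
Band 5: 13064 × 0.956 = 12489
Band 6: 6394 × 0.927 = 5927
Band 7: 10812 × 0.947 = 10239
Net migration: Band 7 − 400 → 9839
End of period: [5318, 6797, 4573, 6631, 12489, 5927, 9839]
Total after period 3: 5318 + 6797 + 4573 + 6631 + 12489 + 5927 + 9839 = 51574

51574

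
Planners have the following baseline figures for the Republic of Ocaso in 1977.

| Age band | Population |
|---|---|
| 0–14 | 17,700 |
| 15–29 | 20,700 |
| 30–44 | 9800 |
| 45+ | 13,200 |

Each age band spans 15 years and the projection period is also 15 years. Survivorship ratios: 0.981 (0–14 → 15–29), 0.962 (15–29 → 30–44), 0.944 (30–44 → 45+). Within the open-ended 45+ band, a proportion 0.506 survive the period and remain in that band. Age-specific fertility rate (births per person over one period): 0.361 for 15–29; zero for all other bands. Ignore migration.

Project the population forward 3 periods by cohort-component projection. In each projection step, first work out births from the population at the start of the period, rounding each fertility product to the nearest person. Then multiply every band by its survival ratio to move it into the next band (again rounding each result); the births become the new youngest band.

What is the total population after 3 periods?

[period 1]
Births: 20700 × 0.361 = 7473
15–29: 17700 × 0.981 = 17364
30–44: 20700 × 0.962 = 19913
45+: 9800 × 0.944 + 13200 × 0.506 = 9251 + 6679 = 15930
End of period: [7473, 17364, 19913, 15930]
[period 2]
Births: 17364 × 0.361 = 6268
15–29: 7473 × 0.981 = 7331
30–44: 17364 × 0.962 = 16704
45+: 19913 × 0.944 + 15930 × 0.506 = 18798 + 8061 = 26859
End of period: [6268, 7331, 16704, 26859]
[period 3]
Births: 7331 × 0.361 = 2646
15–29: 6268 × 0.981 = 6149
30–44: 7331 × 0.962 = 7052
45+: 16704 × 0.944 + 26859 × 0.506 = 15769 + 13591 = 29360
End of period: [2646, 6149, 7052, 29360]
Total after period 3: 2646 + 6149 + 7052 + 29360 = 45207

45207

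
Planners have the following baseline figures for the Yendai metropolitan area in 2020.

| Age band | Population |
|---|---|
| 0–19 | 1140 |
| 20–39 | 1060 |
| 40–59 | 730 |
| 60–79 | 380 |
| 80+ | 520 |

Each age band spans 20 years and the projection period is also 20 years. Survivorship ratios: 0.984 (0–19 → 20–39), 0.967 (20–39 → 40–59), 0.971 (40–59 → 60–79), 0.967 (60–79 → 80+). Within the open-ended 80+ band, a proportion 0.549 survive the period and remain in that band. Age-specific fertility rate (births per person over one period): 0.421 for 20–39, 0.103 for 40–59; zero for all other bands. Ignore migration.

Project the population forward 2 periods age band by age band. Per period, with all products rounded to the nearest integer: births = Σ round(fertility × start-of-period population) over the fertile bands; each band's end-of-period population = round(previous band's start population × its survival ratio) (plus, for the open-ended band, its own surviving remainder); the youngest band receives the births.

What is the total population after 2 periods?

4215

After projecting period 1:
Births: 1060 × 0.421 = 446, 730 × 0.103 = 75 ⇒ total 521
20–39: 1140 × 0.984 = 1122
40–59: 1060 × 0.967 = 1025
60–79: 730 × 0.971 = 709
80+: 380 × 0.967 + 520 × 0.549 = 367 + 285 = 652
→ [521, 1122, 1025, 709, 652]
After projecting period 2:
Births: 1122 × 0.421 = 472, 1025 × 0.103 = 106 ⇒ total 578
20–39: 521 × 0.984 = 513
40–59: 1122 × 0.967 = 1085
60–79: 1025 × 0.971 = 995
80+: 709 × 0.967 + 652 × 0.549 = 686 + 358 = 1044
→ [578, 513, 1085, 995, 1044]
Total after period 2: 578 + 513 + 1085 + 995 + 1044 = 4215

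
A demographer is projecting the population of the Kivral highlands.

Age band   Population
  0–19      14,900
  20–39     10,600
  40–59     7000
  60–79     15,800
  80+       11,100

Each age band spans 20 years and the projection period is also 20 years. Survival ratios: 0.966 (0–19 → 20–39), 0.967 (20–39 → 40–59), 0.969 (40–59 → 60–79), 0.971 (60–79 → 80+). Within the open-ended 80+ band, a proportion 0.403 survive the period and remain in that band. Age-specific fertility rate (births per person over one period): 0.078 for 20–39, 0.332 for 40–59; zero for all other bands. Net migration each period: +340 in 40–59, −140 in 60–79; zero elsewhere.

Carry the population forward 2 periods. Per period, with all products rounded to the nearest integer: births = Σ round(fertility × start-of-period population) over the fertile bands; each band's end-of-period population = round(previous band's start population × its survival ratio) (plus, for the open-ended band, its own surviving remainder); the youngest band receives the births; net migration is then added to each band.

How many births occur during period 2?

Let group 1 be 0–19 through group 5 = 80+.
[period 1]
Births: 10600 × 0.078 = 827 ; 7000 × 0.332 = 2324 — total 3151
Group 2: 14900 × 0.966 = 14393
Group 3: 10600 × 0.967 = 10250
Group 4: 7000 × 0.969 = 6783
Group 5: 15800 × 0.971 + 11100 × 0.403 = 15342 + 4473 = 19815
Net migration: Group 3 + 340 → 10590; Group 4 − 140 → 6643
→ [3151, 14393, 10590, 6643, 19815]
[period 2]
Births: 14393 × 0.078 = 1123 ; 10590 × 0.332 = 3516 — total 4639
Group 2: 3151 × 0.966 = 3044
Group 3: 14393 × 0.967 = 13918
Group 4: 10590 × 0.969 = 10262
Group 5: 6643 × 0.971 + 19815 × 0.403 = 6450 + 7985 = 14435
Net migration: Group 3 + 340 → 14258; Group 4 − 140 → 10122
→ [4639, 3044, 14258, 10122, 14435]

4639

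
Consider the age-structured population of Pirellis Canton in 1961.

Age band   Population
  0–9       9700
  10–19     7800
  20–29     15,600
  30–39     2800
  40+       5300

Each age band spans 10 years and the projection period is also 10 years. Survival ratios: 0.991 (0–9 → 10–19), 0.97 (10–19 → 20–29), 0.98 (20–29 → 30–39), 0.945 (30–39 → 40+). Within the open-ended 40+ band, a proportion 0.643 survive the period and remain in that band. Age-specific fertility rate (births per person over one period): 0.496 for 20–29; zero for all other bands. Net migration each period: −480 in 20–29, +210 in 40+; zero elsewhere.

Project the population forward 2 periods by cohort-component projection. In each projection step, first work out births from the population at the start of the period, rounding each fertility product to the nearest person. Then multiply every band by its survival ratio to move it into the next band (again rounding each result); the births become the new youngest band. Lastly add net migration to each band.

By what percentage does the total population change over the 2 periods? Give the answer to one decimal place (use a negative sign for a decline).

10.8

(Groups numbered youngest = 1 to oldest = 5.)
After projecting period 1:
Births: 15600 × 0.496 = 7738
Group 2: 9700 × 0.991 = 9613
Group 3: 7800 × 0.97 = 7566
Group 4: 15600 × 0.98 = 15288
Group 5: 2800 × 0.945 + 5300 × 0.643 = 2646 + 3408 = 6054
Net migration: Group 3 − 480 → 7086; Group 5 + 210 → 6264
End of period: [7738, 9613, 7086, 15288, 6264]
After projecting period 2:
Births: 7086 × 0.496 = 3515
Group 2: 7738 × 0.991 = 7668
Group 3: 9613 × 0.97 = 9325
Group 4: 7086 × 0.98 = 6944
Group 5: 15288 × 0.945 + 6264 × 0.643 = 14447 + 4028 = 18475
Net migration: Group 3 − 480 → 8845; Group 5 + 210 → 18685
End of period: [3515, 7668, 8845, 6944, 18685]
Total: 41200 → 45657; change = 4457; percentage change = 10.8%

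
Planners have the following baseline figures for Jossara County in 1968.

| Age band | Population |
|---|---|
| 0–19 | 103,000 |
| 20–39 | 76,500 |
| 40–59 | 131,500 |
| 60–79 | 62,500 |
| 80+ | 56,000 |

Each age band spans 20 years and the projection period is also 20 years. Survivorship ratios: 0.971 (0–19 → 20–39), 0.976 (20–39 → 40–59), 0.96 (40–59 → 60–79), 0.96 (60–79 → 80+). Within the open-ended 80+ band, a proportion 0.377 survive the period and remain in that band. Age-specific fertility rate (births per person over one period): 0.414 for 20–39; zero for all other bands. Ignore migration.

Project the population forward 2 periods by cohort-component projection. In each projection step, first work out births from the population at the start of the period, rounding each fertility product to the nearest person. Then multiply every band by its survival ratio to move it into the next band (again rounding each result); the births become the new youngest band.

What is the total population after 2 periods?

393217

Period 1.
Births: 76500 × 0.414 = 31671
20–39: 103000 × 0.971 = 100013
40–59: 76500 × 0.976 = 74664
60–79: 131500 × 0.96 = 126240
80+: 62500 × 0.96 + 56000 × 0.377 = 60000 + 21112 = 81112
End of period: [31671, 100013, 74664, 126240, 81112]
Period 2.
Births: 100013 × 0.414 = 41405
20–39: 31671 × 0.971 = 30753
40–59: 100013 × 0.976 = 97613
60–79: 74664 × 0.96 = 71677
80+: 126240 × 0.96 + 81112 × 0.377 = 121190 + 30579 = 151769
End of period: [41405, 30753, 97613, 71677, 151769]
Total after period 2: 41405 + 30753 + 97613 + 71677 + 151769 = 393217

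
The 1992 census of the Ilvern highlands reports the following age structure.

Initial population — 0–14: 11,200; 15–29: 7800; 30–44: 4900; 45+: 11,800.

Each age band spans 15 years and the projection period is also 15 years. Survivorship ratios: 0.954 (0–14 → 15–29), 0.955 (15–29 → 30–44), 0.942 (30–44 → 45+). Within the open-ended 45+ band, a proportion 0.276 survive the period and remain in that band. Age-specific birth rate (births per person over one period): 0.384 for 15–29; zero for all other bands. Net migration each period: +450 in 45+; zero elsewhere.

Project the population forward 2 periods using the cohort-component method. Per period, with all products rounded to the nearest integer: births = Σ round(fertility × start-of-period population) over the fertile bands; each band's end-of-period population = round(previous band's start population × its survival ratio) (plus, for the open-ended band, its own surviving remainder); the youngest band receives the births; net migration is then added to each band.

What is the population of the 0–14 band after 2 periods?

4103

[period 1]
Births: 7800 × 0.384 = 2995
15–29: 11200 × 0.954 = 10685
30–44: 7800 × 0.955 = 7449
45+: 4900 × 0.942 + 11800 × 0.276 = 4616 + 3257 = 7873
Net migration: 45+ + 450 → 8323
End of period: [2995, 10685, 7449, 8323]
[period 2]
Births: 10685 × 0.384 = 4103
15–29: 2995 × 0.954 = 2857
30–44: 10685 × 0.955 = 10204
45+: 7449 × 0.942 + 8323 × 0.276 = 7017 + 2297 = 9314
Net migration: 45+ + 450 → 9764
End of period: [4103, 2857, 10204, 9764]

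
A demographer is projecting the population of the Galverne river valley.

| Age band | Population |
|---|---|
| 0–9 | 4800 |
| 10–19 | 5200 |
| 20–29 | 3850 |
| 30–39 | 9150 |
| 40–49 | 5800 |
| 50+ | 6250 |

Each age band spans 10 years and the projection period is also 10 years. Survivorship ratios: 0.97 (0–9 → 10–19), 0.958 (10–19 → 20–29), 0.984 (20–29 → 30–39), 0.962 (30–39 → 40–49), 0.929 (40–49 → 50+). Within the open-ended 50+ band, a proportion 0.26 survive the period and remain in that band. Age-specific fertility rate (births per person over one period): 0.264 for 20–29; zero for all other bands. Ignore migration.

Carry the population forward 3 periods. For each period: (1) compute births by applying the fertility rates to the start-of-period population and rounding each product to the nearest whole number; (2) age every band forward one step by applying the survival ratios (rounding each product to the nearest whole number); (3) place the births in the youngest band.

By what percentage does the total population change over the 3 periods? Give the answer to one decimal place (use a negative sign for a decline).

-47.3

(Groups numbered youngest = 1 to oldest = 6.)
[period 1]
Births: 3850 × 0.264 = 1016
Group 2: 4800 × 0.97 = 4656
Group 3: 5200 × 0.958 = 4982
Group 4: 3850 × 0.984 = 3788
Group 5: 9150 × 0.962 = 8802
Group 6: 5800 × 0.929 + 6250 × 0.26 = 5388 + 1625 = 7013
Giving 1016 / 4656 / 4982 / 3788 / 8802 / 7013.
[period 2]
Births: 4982 × 0.264 = 1315
Group 2: 1016 × 0.97 = 986
Group 3: 4656 × 0.958 = 4460
Group 4: 4982 × 0.984 = 4902
Group 5: 3788 × 0.962 = 3644
Group 6: 8802 × 0.929 + 7013 × 0.26 = 8177 + 1823 = 10000
Giving 1315 / 986 / 4460 / 4902 / 3644 / 10000.
[period 3]
Births: 4460 × 0.264 = 1177
Group 2: 1315 × 0.97 = 1276
Group 3: 986 × 0.958 = 945
Group 4: 4460 × 0.984 = 4389
Group 5: 4902 × 0.962 = 4716
Group 6: 3644 × 0.929 + 10000 × 0.26 = 3385 + 2600 = 5985
Giving 1177 / 1276 / 945 / 4389 / 4716 / 5985.
Total: 35050 → 18488; change = -16562; percentage change = -47.3%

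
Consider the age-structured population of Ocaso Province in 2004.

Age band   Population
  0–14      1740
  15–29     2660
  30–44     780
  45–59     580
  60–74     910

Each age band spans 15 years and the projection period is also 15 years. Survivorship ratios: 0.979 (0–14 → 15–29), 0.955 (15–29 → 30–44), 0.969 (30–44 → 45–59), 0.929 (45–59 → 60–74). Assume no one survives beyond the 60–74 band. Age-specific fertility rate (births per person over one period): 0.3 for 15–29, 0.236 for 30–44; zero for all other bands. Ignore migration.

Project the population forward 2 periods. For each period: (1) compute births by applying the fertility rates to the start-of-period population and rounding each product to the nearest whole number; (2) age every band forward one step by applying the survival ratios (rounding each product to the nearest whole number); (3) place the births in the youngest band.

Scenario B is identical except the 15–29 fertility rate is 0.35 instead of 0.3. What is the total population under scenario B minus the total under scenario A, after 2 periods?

Numbering the bands 1..5 from youngest to oldest:
— Period 1 —
Births: 2660 × 0.3 = 798, 780 × 0.236 = 184 — total 982
Band 2: 1740 × 0.979 = 1703
Band 3: 2660 × 0.955 = 2540
Band 4: 780 × 0.969 = 756
Band 5: 580 × 0.929 = 539
Giving 982 / 1703 / 2540 / 756 / 539.
— Period 2 —
Births: 1703 × 0.3 = 511, 2540 × 0.236 = 599 — total 1110
Band 2: 982 × 0.979 = 961
Band 3: 1703 × 0.955 = 1626
Band 4: 2540 × 0.969 = 2461
Band 5: 756 × 0.929 = 702
Giving 1110 / 961 / 1626 / 2461 / 702.
Scenario A total after 2 periods: 6860
Scenario B projection —
— Period 1 —
Births: 2660 × 0.35 = 931, 780 × 0.236 = 184 — total 1115
Band 2: 1740 × 0.979 = 1703
Band 3: 2660 × 0.955 = 2540
Band 4: 780 × 0.969 = 756
Band 5: 580 × 0.929 = 539
Giving 1115 / 1703 / 2540 / 756 / 539.
— Period 2 —
Births: 1703 × 0.35 = 596, 2540 × 0.236 = 599 — total 1195
Band 2: 1115 × 0.979 = 1092
Band 3: 1703 × 0.955 = 1626
Band 4: 2540 × 0.969 = 2461
Band 5: 756 × 0.929 = 702
Giving 1195 / 1092 / 1626 / 2461 / 702.
Scenario B total after 2 periods: 7076
Difference B − A = 7076 − 6860 = 216

216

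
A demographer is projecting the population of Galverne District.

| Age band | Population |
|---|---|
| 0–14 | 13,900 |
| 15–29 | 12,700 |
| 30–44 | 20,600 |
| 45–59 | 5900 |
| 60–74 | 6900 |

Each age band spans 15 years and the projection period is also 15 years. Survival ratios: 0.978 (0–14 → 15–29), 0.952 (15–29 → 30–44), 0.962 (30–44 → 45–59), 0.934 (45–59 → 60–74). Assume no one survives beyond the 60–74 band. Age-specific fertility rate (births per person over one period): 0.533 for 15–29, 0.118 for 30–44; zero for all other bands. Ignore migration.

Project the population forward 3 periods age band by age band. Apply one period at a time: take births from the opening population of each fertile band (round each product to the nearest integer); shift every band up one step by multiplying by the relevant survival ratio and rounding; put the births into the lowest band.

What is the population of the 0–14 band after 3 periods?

6323

Period 1:
Births: 12700 × 0.533 = 6769, 20600 × 0.118 = 2431 → 9200
15–29: 13900 × 0.978 = 13594
30–44: 12700 × 0.952 = 12090
45–59: 20600 × 0.962 = 19817
60–74: 5900 × 0.934 = 5511
Giving 9200 / 13594 / 12090 / 19817 / 5511.
Period 2:
Births: 13594 × 0.533 = 7246, 12090 × 0.118 = 1427 → 8673
15–29: 9200 × 0.978 = 8998
30–44: 13594 × 0.952 = 12941
45–59: 12090 × 0.962 = 11631
60–74: 19817 × 0.934 = 18509
Giving 8673 / 8998 / 12941 / 11631 / 18509.
Period 3:
Births: 8998 × 0.533 = 4796, 12941 × 0.118 = 1527 → 6323
15–29: 8673 × 0.978 = 8482
30–44: 8998 × 0.952 = 8566
45–59: 12941 × 0.962 = 12449
60–74: 11631 × 0.934 = 10863
Giving 6323 / 8482 / 8566 / 12449 / 10863.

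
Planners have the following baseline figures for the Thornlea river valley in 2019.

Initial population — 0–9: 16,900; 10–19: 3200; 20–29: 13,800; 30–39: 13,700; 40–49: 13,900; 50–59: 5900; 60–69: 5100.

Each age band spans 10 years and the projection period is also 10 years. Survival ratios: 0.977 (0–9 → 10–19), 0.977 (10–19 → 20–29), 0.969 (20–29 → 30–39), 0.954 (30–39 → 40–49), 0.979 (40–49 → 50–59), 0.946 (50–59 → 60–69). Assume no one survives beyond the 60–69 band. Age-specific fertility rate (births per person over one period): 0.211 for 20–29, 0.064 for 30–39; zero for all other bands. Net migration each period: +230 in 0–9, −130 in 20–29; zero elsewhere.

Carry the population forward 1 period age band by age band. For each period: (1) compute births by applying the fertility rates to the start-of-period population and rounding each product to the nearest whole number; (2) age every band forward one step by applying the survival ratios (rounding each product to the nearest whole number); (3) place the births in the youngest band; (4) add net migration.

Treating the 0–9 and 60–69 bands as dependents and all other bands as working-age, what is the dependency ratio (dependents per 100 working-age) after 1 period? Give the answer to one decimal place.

16.1

Let group 1 be 0–9 through group 7 = 60–69.
After projecting period 1:
Births: 13800 * 0.211 = 2912, 13700 * 0.064 = 877 ⇒ total 3789
Group 2: 16900 * 0.977 = 16511
Group 3: 3200 * 0.977 = 3126
Group 4: 13800 * 0.969 = 13372
Group 5: 13700 * 0.954 = 13070
Group 6: 13900 * 0.979 = 13608
Group 7: 5900 * 0.946 = 5581
Net migration: Group 1 + 230 → 4019; Group 3 − 130 → 2996
End of period: [4019, 16511, 2996, 13372, 13070, 13608, 5581]
Dependents (band 0–9 + band 60–69) = 4019 + 5581 = 9600; working-age = 59557; ratio = 9600/59557 × 100 = 16.1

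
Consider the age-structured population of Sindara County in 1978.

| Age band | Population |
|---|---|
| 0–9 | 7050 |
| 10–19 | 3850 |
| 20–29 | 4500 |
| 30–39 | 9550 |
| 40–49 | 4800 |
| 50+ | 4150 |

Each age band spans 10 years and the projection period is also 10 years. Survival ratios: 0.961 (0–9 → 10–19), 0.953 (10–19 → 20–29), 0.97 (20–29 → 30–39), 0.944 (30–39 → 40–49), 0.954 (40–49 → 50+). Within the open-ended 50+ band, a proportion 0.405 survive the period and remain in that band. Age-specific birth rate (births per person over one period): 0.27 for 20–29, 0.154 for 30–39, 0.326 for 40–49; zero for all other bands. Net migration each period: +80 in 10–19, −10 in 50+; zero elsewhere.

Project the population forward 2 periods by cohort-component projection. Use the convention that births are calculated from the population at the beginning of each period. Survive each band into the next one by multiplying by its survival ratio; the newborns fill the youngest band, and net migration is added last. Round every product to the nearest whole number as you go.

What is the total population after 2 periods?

Call the bands 1 to 6, youngest first.
After projecting period 1:
Births: 4500 * 0.27 = 1215 ; 9550 * 0.154 = 1471 ; 4800 * 0.326 = 1565 → 4251
Band 2: 7050 * 0.961 = 6775
Band 3: 3850 * 0.953 = 3669
Band 4: 4500 * 0.97 = 4365
Band 5: 9550 * 0.944 = 9015
Band 6: 4800 * 0.954 + 4150 * 0.405 = 4579 + 1681 = 6260
Net migration: Band 2 + 80 → 6855; Band 6 − 10 → 6250
Population now: 0–9=4251, 10–19=6855, 20–29=3669, 30–39=4365, 40–49=9015, 50+=6250
After projecting period 2:
Births: 3669 * 0.27 = 991 ; 4365 * 0.154 = 672 ; 9015 * 0.326 = 2939 → 4602
Band 2: 4251 * 0.961 = 4085
Band 3: 6855 * 0.953 = 6533
Band 4: 3669 * 0.97 = 3559
Band 5: 4365 * 0.944 = 4121
Band 6: 9015 * 0.954 + 6250 * 0.405 = 8600 + 2531 = 11131
Net migration: Band 2 + 80 → 4165; Band 6 − 10 → 11121
Population now: 0–9=4602, 10–19=4165, 20–29=6533, 30–39=3559, 40–49=4121, 50+=11121
Total after period 2: 4602 + 4165 + 6533 + 3559 + 4121 + 11121 = 34101

34101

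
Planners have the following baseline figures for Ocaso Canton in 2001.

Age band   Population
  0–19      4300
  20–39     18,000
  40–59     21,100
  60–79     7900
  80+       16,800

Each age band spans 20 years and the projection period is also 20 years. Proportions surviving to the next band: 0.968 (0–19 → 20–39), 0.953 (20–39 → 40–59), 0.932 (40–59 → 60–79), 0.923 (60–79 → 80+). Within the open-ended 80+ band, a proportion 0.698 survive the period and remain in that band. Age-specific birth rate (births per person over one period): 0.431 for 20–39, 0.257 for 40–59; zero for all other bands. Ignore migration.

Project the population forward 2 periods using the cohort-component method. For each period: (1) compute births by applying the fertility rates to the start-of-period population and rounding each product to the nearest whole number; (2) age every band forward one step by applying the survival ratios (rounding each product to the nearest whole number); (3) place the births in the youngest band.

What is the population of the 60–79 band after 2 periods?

15988

Let band 1 be 0–19 through band 5 = 80+.
— Period 1 —
Births: 18000 × 0.431 = 7758  |  21100 × 0.257 = 5423 → 13181
Band 2: 4300 × 0.968 = 4162
Band 3: 18000 × 0.953 = 17154
Band 4: 21100 × 0.932 = 19665
Band 5: 7900 × 0.923 + 16800 × 0.698 = 7292 + 11726 = 19018
→ [13181, 4162, 17154, 19665, 19018]
— Period 2 —
Births: 4162 × 0.431 = 1794  |  17154 × 0.257 = 4409 → 6203
Band 2: 13181 × 0.968 = 12759
Band 3: 4162 × 0.953 = 3966
Band 4: 17154 × 0.932 = 15988
Band 5: 19665 × 0.923 + 19018 × 0.698 = 18151 + 13275 = 31426
→ [6203, 12759, 3966, 15988, 31426]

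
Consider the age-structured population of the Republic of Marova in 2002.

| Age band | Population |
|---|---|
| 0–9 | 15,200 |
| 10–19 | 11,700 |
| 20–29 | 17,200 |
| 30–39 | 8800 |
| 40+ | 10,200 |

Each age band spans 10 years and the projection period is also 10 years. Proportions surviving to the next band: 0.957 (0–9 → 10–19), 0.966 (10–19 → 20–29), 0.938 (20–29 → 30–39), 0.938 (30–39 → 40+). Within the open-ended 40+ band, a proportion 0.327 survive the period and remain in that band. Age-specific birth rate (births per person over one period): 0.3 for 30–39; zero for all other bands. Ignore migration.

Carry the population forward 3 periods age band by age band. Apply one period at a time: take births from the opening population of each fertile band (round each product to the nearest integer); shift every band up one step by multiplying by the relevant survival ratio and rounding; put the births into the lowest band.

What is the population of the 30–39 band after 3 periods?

13180

— Period 1 —
Births: 8800 × 0.3 = 2640
10–19: 15200 × 0.957 = 14546
20–29: 11700 × 0.966 = 11302
30–39: 17200 × 0.938 = 16134
40+: 8800 × 0.938 + 10200 × 0.327 = 8254 + 3335 = 11589
Population now: 0–9=2640, 10–19=14546, 20–29=11302, 30–39=16134, 40+=11589
— Period 2 —
Births: 16134 × 0.3 = 4840
10–19: 2640 × 0.957 = 2526
20–29: 14546 × 0.966 = 14051
30–39: 11302 × 0.938 = 10601
40+: 16134 × 0.938 + 11589 × 0.327 = 15134 + 3790 = 18924
Population now: 0–9=4840, 10–19=2526, 20–29=14051, 30–39=10601, 40+=18924
— Period 3 —
Births: 10601 × 0.3 = 3180
10–19: 4840 × 0.957 = 4632
20–29: 2526 × 0.966 = 2440
30–39: 14051 × 0.938 = 13180
40+: 10601 × 0.938 + 18924 × 0.327 = 9944 + 6188 = 16132
Population now: 0–9=3180, 10–19=4632, 20–29=2440, 30–39=13180, 40+=16132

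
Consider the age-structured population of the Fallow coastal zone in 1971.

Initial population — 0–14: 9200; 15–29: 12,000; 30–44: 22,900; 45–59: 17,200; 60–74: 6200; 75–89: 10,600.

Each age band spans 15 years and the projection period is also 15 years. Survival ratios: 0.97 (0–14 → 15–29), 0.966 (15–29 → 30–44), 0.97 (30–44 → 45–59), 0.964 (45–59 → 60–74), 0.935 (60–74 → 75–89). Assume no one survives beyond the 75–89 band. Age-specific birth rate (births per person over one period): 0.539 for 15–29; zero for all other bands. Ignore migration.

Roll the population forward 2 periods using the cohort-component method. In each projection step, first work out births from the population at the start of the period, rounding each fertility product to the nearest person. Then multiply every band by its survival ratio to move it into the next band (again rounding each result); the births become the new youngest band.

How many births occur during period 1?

After projecting period 1:
Births: 12000 × 0.539 = 6468
15–29: 9200 × 0.97 = 8924
30–44: 12000 × 0.966 = 11592
45–59: 22900 × 0.97 = 22213
60–74: 17200 × 0.964 = 16581
75–89: 6200 × 0.935 = 5797
End of period: [6468, 8924, 11592, 22213, 16581, 5797]

6468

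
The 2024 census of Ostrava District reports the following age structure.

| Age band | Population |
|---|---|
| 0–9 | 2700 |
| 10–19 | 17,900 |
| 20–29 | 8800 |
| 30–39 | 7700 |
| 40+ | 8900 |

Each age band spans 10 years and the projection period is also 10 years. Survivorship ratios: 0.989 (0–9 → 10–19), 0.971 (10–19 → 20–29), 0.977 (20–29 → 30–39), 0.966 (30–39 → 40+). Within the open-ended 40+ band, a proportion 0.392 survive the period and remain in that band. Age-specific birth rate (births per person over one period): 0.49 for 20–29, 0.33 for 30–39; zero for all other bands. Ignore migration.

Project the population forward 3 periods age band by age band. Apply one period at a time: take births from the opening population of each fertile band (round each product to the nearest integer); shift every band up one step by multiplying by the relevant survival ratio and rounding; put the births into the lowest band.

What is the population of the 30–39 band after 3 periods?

2533

Call the groups 1 to 5, youngest first.
[period 1]
Births: 8800 * 0.49 = 4312 ; 7700 * 0.33 = 2541 — total 6853
Group 2: 2700 * 0.989 = 2670
Group 3: 17900 * 0.971 = 17381
Group 4: 8800 * 0.977 = 8598
Group 5: 7700 * 0.966 + 8900 * 0.392 = 7438 + 3489 = 10927
End of period: [6853, 2670, 17381, 8598, 10927]
[period 2]
Births: 17381 * 0.49 = 8517 ; 8598 * 0.33 = 2837 — total 11354
Group 2: 6853 * 0.989 = 6778
Group 3: 2670 * 0.971 = 2593
Group 4: 17381 * 0.977 = 16981
Group 5: 8598 * 0.966 + 10927 * 0.392 = 8306 + 4283 = 12589
End of period: [11354, 6778, 2593, 16981, 12589]
[period 3]
Births: 2593 * 0.49 = 1271 ; 16981 * 0.33 = 5604 — total 6875
Group 2: 11354 * 0.989 = 11229
Group 3: 6778 * 0.971 = 6581
Group 4: 2593 * 0.977 = 2533
Group 5: 16981 * 0.966 + 12589 * 0.392 = 16404 + 4935 = 21339
End of period: [6875, 11229, 6581, 2533, 21339]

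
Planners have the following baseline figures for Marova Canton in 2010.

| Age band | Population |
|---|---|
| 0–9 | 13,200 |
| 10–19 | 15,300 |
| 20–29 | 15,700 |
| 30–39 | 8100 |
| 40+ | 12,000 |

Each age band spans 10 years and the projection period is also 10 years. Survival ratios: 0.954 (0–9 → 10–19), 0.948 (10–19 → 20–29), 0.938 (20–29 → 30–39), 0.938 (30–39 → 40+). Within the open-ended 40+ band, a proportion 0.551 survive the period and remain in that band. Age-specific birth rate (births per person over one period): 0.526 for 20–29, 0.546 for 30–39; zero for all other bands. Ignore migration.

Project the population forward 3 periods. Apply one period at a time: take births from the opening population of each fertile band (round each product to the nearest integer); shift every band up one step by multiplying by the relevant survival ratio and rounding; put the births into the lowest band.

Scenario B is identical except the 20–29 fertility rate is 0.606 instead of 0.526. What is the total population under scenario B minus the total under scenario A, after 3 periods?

3198

[period 1]
Births: 15700 * 0.526 = 8258, 8100 * 0.546 = 4423 → total 12681
10–19: 13200 * 0.954 = 12593
20–29: 15300 * 0.948 = 14504
30–39: 15700 * 0.938 = 14727
40+: 8100 * 0.938 + 12000 * 0.551 = 7598 + 6612 = 14210
Population now: 0–9=12681, 10–19=12593, 20–29=14504, 30–39=14727, 40+=14210
[period 2]
Births: 14504 * 0.526 = 7629, 14727 * 0.546 = 8041 → total 15670
10–19: 12681 * 0.954 = 12098
20–29: 12593 * 0.948 = 11938
30–39: 14504 * 0.938 = 13605
40+: 14727 * 0.938 + 14210 * 0.551 = 13814 + 7830 = 21644
Population now: 0–9=15670, 10–19=12098, 20–29=11938, 30–39=13605, 40+=21644
[period 3]
Births: 11938 * 0.526 = 6279, 13605 * 0.546 = 7428 → total 13707
10–19: 15670 * 0.954 = 14949
20–29: 12098 * 0.948 = 11469
30–39: 11938 * 0.938 = 11198
40+: 13605 * 0.938 + 21644 * 0.551 = 12761 + 11926 = 24687
Population now: 0–9=13707, 10–19=14949, 20–29=11469, 30–39=11198, 40+=24687
Scenario A total after 3 periods: 76010
Scenario B projection —
[period 1]
Births: 15700 * 0.606 = 9514, 8100 * 0.546 = 4423 → total 13937
10–19: 13200 * 0.954 = 12593
20–29: 15300 * 0.948 = 14504
30–39: 15700 * 0.938 = 14727
40+: 8100 * 0.938 + 12000 * 0.551 = 7598 + 6612 = 14210
Population now: 0–9=13937, 10–19=12593, 20–29=14504, 30–39=14727, 40+=14210
[period 2]
Births: 14504 * 0.606 = 8789, 14727 * 0.546 = 8041 → total 16830
10–19: 13937 * 0.954 = 13296
20–29: 12593 * 0.948 = 11938
30–39: 14504 * 0.938 = 13605
40+: 14727 * 0.938 + 14210 * 0.551 = 13814 + 7830 = 21644
Population now: 0–9=16830, 10–19=13296, 20–29=11938, 30–39=13605, 40+=21644
[period 3]
Births: 11938 * 0.606 = 7234, 13605 * 0.546 = 7428 → total 14662
10–19: 16830 * 0.954 = 16056
20–29: 13296 * 0.948 = 12605
30–39: 11938 * 0.938 = 11198
40+: 13605 * 0.938 + 21644 * 0.551 = 12761 + 11926 = 24687
Population now: 0–9=14662, 10–19=16056, 20–29=12605, 30–39=11198, 40+=24687
Scenario B total after 3 periods: 79208
Difference B − A = 79208 − 76010 = 3198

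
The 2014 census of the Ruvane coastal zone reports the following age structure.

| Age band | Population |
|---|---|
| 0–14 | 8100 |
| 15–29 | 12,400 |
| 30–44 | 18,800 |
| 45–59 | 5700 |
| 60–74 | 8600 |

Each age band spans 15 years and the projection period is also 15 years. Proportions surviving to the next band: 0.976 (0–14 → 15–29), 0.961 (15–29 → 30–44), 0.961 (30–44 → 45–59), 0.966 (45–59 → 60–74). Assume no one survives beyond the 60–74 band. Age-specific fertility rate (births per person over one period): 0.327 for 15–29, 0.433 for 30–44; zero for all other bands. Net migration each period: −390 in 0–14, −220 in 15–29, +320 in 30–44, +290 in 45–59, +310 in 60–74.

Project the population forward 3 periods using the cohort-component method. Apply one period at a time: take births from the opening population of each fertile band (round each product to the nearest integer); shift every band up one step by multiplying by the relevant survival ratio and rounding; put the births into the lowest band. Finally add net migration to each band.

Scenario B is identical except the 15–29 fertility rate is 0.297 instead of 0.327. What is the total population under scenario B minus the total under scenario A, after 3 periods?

-1021

Period 1.
Births: 12400 * 0.327 = 4055 ; 18800 * 0.433 = 8140 → 12195
15–29: 8100 * 0.976 = 7906
30–44: 12400 * 0.961 = 11916
45–59: 18800 * 0.961 = 18067
60–74: 5700 * 0.966 = 5506
Net migration: 0–14 − 390 → 11805; 15–29 − 220 → 7686; 30–44 + 320 → 12236; 45–59 + 290 → 18357; 60–74 + 310 → 5816
Giving 11805 / 7686 / 12236 / 18357 / 5816.
Period 2.
Births: 7686 * 0.327 = 2513 ; 12236 * 0.433 = 5298 → 7811
15–29: 11805 * 0.976 = 11522
30–44: 7686 * 0.961 = 7386
45–59: 12236 * 0.961 = 11759
60–74: 18357 * 0.966 = 17733
Net migration: 0–14 − 390 → 7421; 15–29 − 220 → 11302; 30–44 + 320 → 7706; 45–59 + 290 → 12049; 60–74 + 310 → 18043
Giving 7421 / 11302 / 7706 / 12049 / 18043.
Period 3.
Births: 11302 * 0.327 = 3696 ; 7706 * 0.433 = 3337 → 7033
15–29: 7421 * 0.976 = 7243
30–44: 11302 * 0.961 = 10861
45–59: 7706 * 0.961 = 7405
60–74: 12049 * 0.966 = 11639
Net migration: 0–14 − 390 → 6643; 15–29 − 220 → 7023; 30–44 + 320 → 11181; 45–59 + 290 → 7695; 60–74 + 310 → 11949
Giving 6643 / 7023 / 11181 / 7695 / 11949.
Scenario A total after 3 periods: 44491
Scenario B projection —
Period 1.
Births: 12400 * 0.297 = 3683 ; 18800 * 0.433 = 8140 → 11823
15–29: 8100 * 0.976 = 7906
30–44: 12400 * 0.961 = 11916
45–59: 18800 * 0.961 = 18067
60–74: 5700 * 0.966 = 5506
Net migration: 0–14 − 390 → 11433; 15–29 − 220 → 7686; 30–44 + 320 → 12236; 45–59 + 290 → 18357; 60–74 + 310 → 5816
Giving 11433 / 7686 / 12236 / 18357 / 5816.
Period 2.
Births: 7686 * 0.297 = 2283 ; 12236 * 0.433 = 5298 → 7581
15–29: 11433 * 0.976 = 11159
30–44: 7686 * 0.961 = 7386
45–59: 12236 * 0.961 = 11759
60–74: 18357 * 0.966 = 17733
Net migration: 0–14 − 390 → 7191; 15–29 − 220 → 10939; 30–44 + 320 → 7706; 45–59 + 290 → 12049; 60–74 + 310 → 18043
Giving 7191 / 10939 / 7706 / 12049 / 18043.
Period 3.
Births: 10939 * 0.297 = 3249 ; 7706 * 0.433 = 3337 → 6586
15–29: 7191 * 0.976 = 7018
30–44: 10939 * 0.961 = 10512
45–59: 7706 * 0.961 = 7405
60–74: 12049 * 0.966 = 11639
Net migration: 0–14 − 390 → 6196; 15–29 − 220 → 6798; 30–44 + 320 → 10832; 45–59 + 290 → 7695; 60–74 + 310 → 11949
Giving 6196 / 6798 / 10832 / 7695 / 11949.
Scenario B total after 3 periods: 43470
Difference B − A = 43470 − 44491 = -1021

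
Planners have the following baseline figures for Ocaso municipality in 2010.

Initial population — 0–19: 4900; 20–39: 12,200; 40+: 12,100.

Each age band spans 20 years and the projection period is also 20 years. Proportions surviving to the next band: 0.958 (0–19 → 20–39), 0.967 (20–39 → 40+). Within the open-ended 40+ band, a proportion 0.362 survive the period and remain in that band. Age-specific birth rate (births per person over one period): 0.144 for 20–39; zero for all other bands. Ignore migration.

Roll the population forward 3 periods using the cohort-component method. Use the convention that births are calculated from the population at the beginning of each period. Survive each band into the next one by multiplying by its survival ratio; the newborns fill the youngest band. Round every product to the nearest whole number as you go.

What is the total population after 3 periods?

Call the groups 1 to 3, youngest first.
[period 1]
Births: 12200 * 0.144 = 1757
Group 2: 4900 * 0.958 = 4694
Group 3: 12200 * 0.967 + 12100 * 0.362 = 11797 + 4380 = 16177
End of period: [1757, 4694, 16177]
[period 2]
Births: 4694 * 0.144 = 676
Group 2: 1757 * 0.958 = 1683
Group 3: 4694 * 0.967 + 16177 * 0.362 = 4539 + 5856 = 10395
End of period: [676, 1683, 10395]
[period 3]
Births: 1683 * 0.144 = 242
Group 2: 676 * 0.958 = 648
Group 3: 1683 * 0.967 + 10395 * 0.362 = 1627 + 3763 = 5390
End of period: [242, 648, 5390]
Total after period 3: 242 + 648 + 5390 = 6280

6280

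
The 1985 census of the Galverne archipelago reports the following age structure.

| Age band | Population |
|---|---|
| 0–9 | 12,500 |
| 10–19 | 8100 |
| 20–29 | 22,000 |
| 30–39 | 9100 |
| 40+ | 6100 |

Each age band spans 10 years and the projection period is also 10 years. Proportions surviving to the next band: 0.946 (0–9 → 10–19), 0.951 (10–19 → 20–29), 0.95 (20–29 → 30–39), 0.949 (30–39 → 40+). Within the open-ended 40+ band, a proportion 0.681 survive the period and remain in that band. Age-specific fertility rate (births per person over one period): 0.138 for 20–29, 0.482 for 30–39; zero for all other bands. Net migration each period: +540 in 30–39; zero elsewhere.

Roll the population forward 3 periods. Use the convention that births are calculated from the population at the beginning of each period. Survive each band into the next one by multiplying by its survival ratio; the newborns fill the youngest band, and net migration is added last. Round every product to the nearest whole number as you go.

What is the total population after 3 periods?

61268

Let band 1 be 0–9 through band 5 = 40+.
Period 1:
Births: 22000 × 0.138 = 3036, 9100 × 0.482 = 4386 → 7422
Band 2: 12500 × 0.946 = 11825
Band 3: 8100 × 0.951 = 7703
Band 4: 22000 × 0.95 = 20900
Band 5: 9100 × 0.949 + 6100 × 0.681 = 8636 + 4154 = 12790
Net migration: Band 4 + 540 → 21440
End of period: [7422, 11825, 7703, 21440, 12790]
Period 2:
Births: 7703 × 0.138 = 1063, 21440 × 0.482 = 10334 → 11397
Band 2: 7422 × 0.946 = 7021
Band 3: 11825 × 0.951 = 11246
Band 4: 7703 × 0.95 = 7318
Band 5: 21440 × 0.949 + 12790 × 0.681 = 20347 + 8710 = 29057
Net migration: Band 4 + 540 → 7858
End of period: [11397, 7021, 11246, 7858, 29057]
Period 3:
Births: 11246 × 0.138 = 1552, 7858 × 0.482 = 3788 → 5340
Band 2: 11397 × 0.946 = 10782
Band 3: 7021 × 0.951 = 6677
Band 4: 11246 × 0.95 = 10684
Band 5: 7858 × 0.949 + 29057 × 0.681 = 7457 + 19788 = 27245
Net migration: Band 4 + 540 → 11224
End of period: [5340, 10782, 6677, 11224, 27245]
Total after period 3: 5340 + 10782 + 6677 + 11224 + 27245 = 61268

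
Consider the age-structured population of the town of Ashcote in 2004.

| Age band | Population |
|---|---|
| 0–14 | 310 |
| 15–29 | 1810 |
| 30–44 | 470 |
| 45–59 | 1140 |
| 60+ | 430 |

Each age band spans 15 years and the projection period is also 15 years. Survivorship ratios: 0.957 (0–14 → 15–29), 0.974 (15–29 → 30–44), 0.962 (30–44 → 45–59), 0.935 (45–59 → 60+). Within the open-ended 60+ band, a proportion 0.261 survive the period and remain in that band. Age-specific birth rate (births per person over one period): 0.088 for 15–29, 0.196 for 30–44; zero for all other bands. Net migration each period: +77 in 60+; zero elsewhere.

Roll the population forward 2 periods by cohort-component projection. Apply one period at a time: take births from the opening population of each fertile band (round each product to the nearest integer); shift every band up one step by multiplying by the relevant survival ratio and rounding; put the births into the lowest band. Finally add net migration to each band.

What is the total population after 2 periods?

3425

— Period 1 —
Births: 1810 × 0.088 = 159 ; 470 × 0.196 = 92 — total 251
15–29: 310 × 0.957 = 297
30–44: 1810 × 0.974 = 1763
45–59: 470 × 0.962 = 452
60+: 1140 × 0.935 + 430 × 0.261 = 1066 + 112 = 1178
Net migration: 60+ + 77 → 1255
Giving 251 / 297 / 1763 / 452 / 1255.
— Period 2 —
Births: 297 × 0.088 = 26 ; 1763 × 0.196 = 346 — total 372
15–29: 251 × 0.957 = 240
30–44: 297 × 0.974 = 289
45–59: 1763 × 0.962 = 1696
60+: 452 × 0.935 + 1255 × 0.261 = 423 + 328 = 751
Net migration: 60+ + 77 → 828
Giving 372 / 240 / 289 / 1696 / 828.
Total after period 2: 372 + 240 + 289 + 1696 + 828 = 3425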